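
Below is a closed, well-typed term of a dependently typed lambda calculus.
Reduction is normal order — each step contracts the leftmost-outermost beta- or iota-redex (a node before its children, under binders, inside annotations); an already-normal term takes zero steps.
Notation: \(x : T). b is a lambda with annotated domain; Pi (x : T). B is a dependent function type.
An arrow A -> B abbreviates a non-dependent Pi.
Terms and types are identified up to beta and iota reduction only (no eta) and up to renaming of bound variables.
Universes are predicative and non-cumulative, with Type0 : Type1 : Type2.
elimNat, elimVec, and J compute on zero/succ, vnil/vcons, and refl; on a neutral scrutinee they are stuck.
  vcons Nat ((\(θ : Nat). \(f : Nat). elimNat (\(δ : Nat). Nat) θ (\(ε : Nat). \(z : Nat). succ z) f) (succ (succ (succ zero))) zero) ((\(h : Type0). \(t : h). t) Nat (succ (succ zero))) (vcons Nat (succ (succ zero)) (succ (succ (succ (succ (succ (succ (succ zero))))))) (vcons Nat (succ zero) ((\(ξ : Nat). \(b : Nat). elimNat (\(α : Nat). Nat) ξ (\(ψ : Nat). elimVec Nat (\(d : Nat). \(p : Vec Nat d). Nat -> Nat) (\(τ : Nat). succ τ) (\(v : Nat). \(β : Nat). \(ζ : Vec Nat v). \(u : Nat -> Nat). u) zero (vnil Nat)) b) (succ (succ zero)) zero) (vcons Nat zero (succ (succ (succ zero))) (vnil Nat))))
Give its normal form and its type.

normal form:
  vcons Nat (succ (succ (succ zero))) (succ (succ zero)) (vcons Nat (succ (succ zero)) (succ (succ (succ (succ (succ (succ (succ zero))))))) (vcons Nat (succ zero) (succ (succ zero)) (vcons Nat zero (succ (succ (succ zero))) (vnil Nat))))
type:
  Vec Nat (succ (succ (succ (succ zero))))


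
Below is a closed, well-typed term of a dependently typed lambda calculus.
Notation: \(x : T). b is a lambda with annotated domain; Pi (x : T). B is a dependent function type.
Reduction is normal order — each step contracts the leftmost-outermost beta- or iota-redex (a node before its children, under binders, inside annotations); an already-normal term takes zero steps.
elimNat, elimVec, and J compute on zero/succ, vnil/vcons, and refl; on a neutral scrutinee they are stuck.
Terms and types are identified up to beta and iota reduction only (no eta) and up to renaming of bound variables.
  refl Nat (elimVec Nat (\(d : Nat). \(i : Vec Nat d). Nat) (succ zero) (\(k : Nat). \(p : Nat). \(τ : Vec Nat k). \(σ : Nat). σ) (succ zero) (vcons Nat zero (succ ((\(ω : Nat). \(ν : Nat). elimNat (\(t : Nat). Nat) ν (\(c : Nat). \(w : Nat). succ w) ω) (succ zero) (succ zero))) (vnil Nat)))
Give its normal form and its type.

resulting normal form:
  refl Nat (succ zero)
the term's type:
  Eq Nat (succ zero) (succ zero)
observation: the first redex contracted is an elimVec iota-redex; the normal form is reached in 6 normal-order steps.


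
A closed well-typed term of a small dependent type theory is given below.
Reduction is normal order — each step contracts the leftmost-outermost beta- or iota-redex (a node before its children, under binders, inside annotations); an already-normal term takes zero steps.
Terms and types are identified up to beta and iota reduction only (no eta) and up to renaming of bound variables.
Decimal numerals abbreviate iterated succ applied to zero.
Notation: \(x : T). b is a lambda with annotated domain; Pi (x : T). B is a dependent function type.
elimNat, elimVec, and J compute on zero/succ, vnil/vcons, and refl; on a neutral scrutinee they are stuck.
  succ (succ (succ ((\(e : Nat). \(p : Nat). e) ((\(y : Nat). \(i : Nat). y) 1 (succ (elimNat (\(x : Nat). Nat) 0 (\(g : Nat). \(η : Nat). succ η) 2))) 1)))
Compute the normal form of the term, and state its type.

normal form:
  4
inferred type:
  Nat


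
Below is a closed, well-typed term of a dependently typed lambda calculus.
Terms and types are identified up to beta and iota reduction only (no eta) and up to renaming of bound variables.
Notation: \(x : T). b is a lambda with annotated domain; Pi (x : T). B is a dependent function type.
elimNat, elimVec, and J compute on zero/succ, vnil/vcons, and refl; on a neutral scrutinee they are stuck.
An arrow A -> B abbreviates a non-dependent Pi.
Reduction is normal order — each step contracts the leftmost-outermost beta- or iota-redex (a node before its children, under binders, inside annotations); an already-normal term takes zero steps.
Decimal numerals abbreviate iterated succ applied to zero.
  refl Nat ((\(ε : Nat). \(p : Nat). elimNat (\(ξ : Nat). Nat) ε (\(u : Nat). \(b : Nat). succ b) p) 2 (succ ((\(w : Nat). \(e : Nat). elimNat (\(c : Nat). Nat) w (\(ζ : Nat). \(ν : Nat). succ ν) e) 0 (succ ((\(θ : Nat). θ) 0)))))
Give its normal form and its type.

resulting normal form:
  refl Nat 4
inferred type:
  Eq Nat 4 4


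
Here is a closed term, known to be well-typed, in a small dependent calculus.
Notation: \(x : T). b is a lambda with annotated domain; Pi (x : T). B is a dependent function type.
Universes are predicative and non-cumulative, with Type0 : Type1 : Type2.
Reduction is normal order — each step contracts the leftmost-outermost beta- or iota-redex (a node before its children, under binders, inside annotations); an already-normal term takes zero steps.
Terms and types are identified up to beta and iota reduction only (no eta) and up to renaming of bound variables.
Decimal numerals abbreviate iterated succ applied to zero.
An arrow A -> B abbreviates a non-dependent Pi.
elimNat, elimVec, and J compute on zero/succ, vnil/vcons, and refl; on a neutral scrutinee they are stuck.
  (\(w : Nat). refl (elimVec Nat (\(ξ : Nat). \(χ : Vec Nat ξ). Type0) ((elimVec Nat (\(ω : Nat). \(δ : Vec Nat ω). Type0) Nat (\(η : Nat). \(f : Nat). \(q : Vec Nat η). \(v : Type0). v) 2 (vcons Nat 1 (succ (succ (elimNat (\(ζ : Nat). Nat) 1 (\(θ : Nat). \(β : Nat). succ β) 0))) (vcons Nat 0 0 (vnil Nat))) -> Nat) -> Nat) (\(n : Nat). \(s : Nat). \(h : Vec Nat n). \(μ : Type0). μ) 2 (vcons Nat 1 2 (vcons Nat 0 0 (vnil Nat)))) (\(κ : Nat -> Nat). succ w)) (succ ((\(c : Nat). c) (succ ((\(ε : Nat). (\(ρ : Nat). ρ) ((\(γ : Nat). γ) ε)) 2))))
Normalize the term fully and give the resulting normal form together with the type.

normal form:
  refl ((Nat -> Nat) -> Nat) (\(w : Nat -> Nat). 5)
type:
  Eq ((Nat -> Nat) -> Nat) (\(w : Nat -> Nat). 5) (\(ξ : Nat -> Nat). 5)
observation: the term reaches its normal form after 27 normal-order steps.


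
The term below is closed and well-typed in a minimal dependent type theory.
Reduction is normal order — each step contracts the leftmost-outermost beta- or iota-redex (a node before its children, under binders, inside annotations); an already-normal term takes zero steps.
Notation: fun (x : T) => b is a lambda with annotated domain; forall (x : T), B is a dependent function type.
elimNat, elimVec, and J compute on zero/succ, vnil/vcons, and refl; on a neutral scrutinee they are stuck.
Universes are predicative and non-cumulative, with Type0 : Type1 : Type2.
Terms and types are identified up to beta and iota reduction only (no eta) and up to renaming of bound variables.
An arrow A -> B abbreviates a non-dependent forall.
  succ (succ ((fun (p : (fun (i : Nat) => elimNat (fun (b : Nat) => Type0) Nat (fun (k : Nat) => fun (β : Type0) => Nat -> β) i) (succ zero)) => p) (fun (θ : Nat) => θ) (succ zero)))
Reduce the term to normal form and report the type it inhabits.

reduced normal form:
  succ (succ (succ zero))
the term's type:
  Nat
observation: the term reaches its normal form after 2 normal-order steps.


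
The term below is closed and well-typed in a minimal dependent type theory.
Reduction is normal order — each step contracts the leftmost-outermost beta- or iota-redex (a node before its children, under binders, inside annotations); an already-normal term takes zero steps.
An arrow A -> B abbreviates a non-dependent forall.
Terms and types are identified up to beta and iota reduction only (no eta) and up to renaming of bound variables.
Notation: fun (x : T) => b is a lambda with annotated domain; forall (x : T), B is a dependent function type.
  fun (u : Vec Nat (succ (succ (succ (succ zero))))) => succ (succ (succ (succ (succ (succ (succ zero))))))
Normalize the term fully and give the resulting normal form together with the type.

reduced normal form:
  fun (u : Vec Nat (succ (succ (succ (succ zero))))) => succ (succ (succ (succ (succ (succ (succ zero))))))
the term's type:
  Vec Nat (succ (succ (succ (succ zero)))) -> Nat


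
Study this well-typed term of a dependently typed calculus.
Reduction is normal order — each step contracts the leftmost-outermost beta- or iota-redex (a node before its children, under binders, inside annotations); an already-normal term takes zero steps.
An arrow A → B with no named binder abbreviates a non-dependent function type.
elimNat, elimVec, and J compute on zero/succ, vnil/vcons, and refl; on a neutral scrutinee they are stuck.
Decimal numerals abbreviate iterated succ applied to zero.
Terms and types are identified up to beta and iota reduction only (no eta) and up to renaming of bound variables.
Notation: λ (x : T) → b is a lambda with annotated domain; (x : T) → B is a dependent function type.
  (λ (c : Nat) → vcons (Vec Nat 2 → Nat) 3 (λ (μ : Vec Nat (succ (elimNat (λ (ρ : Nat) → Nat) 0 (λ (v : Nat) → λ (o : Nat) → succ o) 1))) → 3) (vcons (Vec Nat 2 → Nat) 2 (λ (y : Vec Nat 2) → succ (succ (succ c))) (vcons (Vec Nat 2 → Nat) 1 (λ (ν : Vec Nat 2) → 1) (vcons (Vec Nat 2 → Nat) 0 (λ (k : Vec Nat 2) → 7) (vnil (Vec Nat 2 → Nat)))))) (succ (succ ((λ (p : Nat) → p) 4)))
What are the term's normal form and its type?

normal form:
  vcons (Vec Nat 2 → Nat) 3 (λ (c : Vec Nat 2) → 3) (vcons (Vec Nat 2 → Nat) 2 (λ (μ : Vec Nat 2) → 9) (vcons (Vec Nat 2 → Nat) 1 (λ (ρ : Vec Nat 2) → 1) (vcons (Vec Nat 2 → Nat) 0 (λ (v : Vec Nat 2) → 7) (vnil (Vec Nat 2 → Nat)))))
the term's type:
  Vec (Vec Nat 2 → Nat) 4
observation: the term reaches its normal form after 6 normal-order steps.


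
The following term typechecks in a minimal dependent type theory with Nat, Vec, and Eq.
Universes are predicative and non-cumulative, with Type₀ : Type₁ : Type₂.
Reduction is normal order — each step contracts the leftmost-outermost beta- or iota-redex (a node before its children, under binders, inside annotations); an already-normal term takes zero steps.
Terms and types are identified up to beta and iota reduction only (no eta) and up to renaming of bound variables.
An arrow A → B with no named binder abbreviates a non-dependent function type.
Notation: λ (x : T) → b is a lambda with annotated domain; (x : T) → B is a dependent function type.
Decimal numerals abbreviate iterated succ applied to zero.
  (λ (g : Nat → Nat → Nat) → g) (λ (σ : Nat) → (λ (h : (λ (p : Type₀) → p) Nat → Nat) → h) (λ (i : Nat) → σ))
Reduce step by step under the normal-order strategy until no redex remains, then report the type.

reduction (normal order):
  (λ (g : Nat → Nat → Nat) → g) (λ (σ : Nat) → (λ (h : (λ (p : Type₀) → p) Nat → Nat) → h) (λ (i : Nat) → σ))
  ~> λ (g : Nat) → (λ (σ : (λ (h : Type₀) → h) Nat → Nat) → σ) (λ (p : Nat) → g)
  ~> λ (g : Nat) → λ (σ : Nat) → g
type:
  Nat → Nat → Nat


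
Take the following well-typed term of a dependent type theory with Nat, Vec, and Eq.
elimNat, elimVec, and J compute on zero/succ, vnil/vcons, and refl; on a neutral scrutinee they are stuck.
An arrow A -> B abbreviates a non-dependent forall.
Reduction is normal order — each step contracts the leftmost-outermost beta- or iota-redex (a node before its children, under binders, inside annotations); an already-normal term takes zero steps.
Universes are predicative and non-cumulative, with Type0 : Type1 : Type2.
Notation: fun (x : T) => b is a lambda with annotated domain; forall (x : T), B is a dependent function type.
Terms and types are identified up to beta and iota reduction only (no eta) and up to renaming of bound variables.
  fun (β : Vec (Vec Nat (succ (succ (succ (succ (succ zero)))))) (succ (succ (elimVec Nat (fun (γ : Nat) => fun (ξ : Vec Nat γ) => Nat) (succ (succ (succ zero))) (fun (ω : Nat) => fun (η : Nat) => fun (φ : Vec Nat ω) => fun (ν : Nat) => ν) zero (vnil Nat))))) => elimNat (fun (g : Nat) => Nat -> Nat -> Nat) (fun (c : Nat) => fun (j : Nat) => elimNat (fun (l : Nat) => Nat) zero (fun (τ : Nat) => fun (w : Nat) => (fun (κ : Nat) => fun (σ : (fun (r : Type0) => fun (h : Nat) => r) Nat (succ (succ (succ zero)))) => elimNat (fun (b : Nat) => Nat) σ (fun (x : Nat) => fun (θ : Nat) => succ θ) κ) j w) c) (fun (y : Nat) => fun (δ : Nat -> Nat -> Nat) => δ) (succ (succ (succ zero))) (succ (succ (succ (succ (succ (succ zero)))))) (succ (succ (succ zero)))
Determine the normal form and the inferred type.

reduced normal form:
  fun (β : Vec (Vec Nat (succ (succ (succ (succ (succ zero)))))) (succ (succ (succ (succ (succ zero)))))) => succ (succ (succ (succ (succ (succ (succ (succ (succ (succ (succ (succ (succ (succ (succ (succ (succ (succ zero)))))))))))))))))
inferred type:
  Vec (Vec Nat (succ (succ (succ (succ (succ zero)))))) (succ (succ (succ (succ (succ zero))))) -> Nat
observation: 104 normal-order steps separate the term from its normal form.


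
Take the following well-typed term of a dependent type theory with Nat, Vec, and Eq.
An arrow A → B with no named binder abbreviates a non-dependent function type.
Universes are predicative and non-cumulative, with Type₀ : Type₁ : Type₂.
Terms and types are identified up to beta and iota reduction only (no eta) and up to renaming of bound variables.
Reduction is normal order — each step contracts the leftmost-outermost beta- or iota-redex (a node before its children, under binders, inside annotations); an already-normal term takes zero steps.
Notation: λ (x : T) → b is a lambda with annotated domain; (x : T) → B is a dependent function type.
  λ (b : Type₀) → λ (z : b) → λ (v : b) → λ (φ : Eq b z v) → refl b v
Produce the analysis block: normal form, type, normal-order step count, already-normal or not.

reduced normal form:
  λ (b : Type₀) → λ (z : b) → λ (v : b) → λ (φ : Eq b z v) → refl b v
type:
  (b : Type₀) → (z : b) → (v : b) → Eq b z v → Eq b v v
steps to reach normal form (normal order): 0
term was already normal: yes


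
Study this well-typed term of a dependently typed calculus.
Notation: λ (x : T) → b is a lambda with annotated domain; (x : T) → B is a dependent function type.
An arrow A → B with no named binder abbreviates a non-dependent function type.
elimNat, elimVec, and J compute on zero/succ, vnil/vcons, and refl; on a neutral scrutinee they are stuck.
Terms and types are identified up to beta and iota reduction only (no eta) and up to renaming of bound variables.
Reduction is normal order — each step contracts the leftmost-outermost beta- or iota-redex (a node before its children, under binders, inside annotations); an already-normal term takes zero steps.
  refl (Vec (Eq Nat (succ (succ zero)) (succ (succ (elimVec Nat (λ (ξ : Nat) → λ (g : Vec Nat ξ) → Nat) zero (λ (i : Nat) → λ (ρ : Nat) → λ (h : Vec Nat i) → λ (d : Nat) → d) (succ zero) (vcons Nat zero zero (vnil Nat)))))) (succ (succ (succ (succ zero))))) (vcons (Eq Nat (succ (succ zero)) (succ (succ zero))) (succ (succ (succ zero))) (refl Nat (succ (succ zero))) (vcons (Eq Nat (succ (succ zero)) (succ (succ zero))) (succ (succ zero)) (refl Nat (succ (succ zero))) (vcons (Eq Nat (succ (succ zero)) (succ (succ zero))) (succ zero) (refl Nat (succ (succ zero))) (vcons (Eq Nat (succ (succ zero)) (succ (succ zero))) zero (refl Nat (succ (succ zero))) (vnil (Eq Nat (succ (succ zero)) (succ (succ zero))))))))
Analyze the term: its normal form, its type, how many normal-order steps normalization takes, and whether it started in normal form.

resulting normal form:
  refl (Vec (Eq Nat (succ (succ zero)) (succ (succ zero))) (succ (succ (succ (succ zero))))) (vcons (Eq Nat (succ (succ zero)) (succ (succ zero))) (succ (succ (succ zero))) (refl Nat (succ (succ zero))) (vcons (Eq Nat (succ (succ zero)) (succ (succ zero))) (succ (succ zero)) (refl Nat (succ (succ zero))) (vcons (Eq Nat (succ (succ zero)) (succ (succ zero))) (succ zero) (refl Nat (succ (succ zero))) (vcons (Eq Nat (succ (succ zero)) (succ (succ zero))) zero (refl Nat (succ (succ zero))) (vnil (Eq Nat (succ (succ zero)) (succ (succ zero))))))))
type:
  Eq (Vec (Eq Nat (succ (succ zero)) (succ (succ zero))) (succ (succ (succ (succ zero))))) (vcons (Eq Nat (succ (succ zero)) (succ (succ zero))) (succ (succ (succ zero))) (refl Nat (succ (succ zero))) (vcons (Eq Nat (succ (succ zero)) (succ (succ zero))) (succ (succ zero)) (refl Nat (succ (succ zero))) (vcons (Eq Nat (succ (succ zero)) (succ (succ zero))) (succ zero) (refl Nat (succ (succ zero))) (vcons (Eq Nat (succ (succ zero)) (succ (succ zero))) zero (refl Nat (succ (succ zero))) (vnil (Eq Nat (succ (succ zero)) (succ (succ zero)))))))) (vcons (Eq Nat (succ (succ zero)) (succ (succ zero))) (succ (succ (succ zero))) (refl Nat (succ (succ zero))) (vcons (Eq Nat (succ (succ zero)) (succ (succ zero))) (succ (succ zero)) (refl Nat (succ (succ zero))) (vcons (Eq Nat (succ (succ zero)) (succ (succ zero))) (succ zero) (refl Nat (succ (succ zero))) (vcons (Eq Nat (succ (succ zero)) (succ (succ zero))) zero (refl Nat (succ (succ zero))) (vnil (Eq Nat (succ (succ zero)) (succ (succ zero))))))))
steps to reach normal form (normal order): 6
already normal: no
first redex: an elimVec iota-redex


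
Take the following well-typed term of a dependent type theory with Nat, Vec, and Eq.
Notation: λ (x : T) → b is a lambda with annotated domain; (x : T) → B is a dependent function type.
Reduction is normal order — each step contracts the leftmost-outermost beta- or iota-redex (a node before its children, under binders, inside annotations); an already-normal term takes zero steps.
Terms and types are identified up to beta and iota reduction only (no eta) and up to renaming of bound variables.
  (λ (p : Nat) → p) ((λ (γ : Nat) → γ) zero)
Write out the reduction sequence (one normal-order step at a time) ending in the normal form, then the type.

reduction (normal order):
  (λ (p : Nat) → p) ((λ (γ : Nat) → γ) zero)
  ~> (λ (p : Nat) → p) zero
  ~> zero
the term's type:
  Nat


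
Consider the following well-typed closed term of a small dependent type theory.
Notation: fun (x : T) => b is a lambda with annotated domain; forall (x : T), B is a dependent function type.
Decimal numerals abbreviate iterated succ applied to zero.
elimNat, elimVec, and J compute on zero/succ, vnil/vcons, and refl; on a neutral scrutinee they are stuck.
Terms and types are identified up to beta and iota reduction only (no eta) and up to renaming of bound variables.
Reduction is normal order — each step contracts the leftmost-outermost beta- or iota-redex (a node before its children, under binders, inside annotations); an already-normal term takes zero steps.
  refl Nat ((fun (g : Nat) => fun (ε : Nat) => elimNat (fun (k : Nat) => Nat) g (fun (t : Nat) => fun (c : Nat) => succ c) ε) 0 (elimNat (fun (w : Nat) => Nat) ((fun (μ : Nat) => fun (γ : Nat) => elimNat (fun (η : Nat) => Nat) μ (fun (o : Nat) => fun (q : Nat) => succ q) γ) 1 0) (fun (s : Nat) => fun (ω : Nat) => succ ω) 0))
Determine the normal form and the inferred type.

reduced normal form:
  refl Nat 1
inferred type:
  Eq Nat 1 1
observation: 10 normal-order steps separate the term from its normal form.


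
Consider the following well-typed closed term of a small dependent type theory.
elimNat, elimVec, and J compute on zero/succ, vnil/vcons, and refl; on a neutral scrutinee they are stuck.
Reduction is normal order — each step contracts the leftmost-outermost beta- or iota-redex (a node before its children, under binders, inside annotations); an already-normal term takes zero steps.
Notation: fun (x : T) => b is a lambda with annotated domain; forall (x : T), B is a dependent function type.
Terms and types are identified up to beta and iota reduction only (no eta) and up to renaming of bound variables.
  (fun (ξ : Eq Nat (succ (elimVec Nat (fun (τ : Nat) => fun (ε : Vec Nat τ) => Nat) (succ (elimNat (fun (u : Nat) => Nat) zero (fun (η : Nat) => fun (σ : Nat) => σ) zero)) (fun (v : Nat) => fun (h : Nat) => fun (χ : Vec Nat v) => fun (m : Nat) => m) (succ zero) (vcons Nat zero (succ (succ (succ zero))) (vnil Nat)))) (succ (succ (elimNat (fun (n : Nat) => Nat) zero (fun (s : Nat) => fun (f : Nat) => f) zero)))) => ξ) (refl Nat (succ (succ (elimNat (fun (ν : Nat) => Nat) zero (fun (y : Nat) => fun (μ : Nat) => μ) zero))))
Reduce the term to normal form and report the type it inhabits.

reduced normal form:
  refl Nat (succ (succ zero))
inferred type:
  Eq Nat (succ (succ zero)) (succ (succ zero))


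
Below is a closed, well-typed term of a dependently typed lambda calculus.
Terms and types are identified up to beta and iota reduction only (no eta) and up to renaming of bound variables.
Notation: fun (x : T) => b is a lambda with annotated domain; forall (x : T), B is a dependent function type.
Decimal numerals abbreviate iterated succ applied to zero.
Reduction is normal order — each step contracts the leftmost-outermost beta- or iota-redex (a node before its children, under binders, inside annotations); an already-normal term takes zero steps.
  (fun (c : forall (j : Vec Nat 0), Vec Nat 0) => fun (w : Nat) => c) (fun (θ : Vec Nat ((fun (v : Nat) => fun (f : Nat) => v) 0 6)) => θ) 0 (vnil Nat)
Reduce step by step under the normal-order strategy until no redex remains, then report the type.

normal-order reduction:
  (fun (c : forall (j : Vec Nat 0), Vec Nat 0) => fun (w : Nat) => c) (fun (θ : Vec Nat ((fun (v : Nat) => fun (f : Nat) => v) 0 6)) => θ) 0 (vnil Nat)
  ~> (fun (c : Nat) => fun (j : Vec Nat ((fun (w : Nat) => fun (θ : Nat) => w) 0 6)) => j) 0 (vnil Nat)
  ~> (fun (c : Vec Nat ((fun (j : Nat) => fun (w : Nat) => j) 0 6)) => c) (vnil Nat)
  ~> vnil Nat
inferred type:
  Vec Nat 0


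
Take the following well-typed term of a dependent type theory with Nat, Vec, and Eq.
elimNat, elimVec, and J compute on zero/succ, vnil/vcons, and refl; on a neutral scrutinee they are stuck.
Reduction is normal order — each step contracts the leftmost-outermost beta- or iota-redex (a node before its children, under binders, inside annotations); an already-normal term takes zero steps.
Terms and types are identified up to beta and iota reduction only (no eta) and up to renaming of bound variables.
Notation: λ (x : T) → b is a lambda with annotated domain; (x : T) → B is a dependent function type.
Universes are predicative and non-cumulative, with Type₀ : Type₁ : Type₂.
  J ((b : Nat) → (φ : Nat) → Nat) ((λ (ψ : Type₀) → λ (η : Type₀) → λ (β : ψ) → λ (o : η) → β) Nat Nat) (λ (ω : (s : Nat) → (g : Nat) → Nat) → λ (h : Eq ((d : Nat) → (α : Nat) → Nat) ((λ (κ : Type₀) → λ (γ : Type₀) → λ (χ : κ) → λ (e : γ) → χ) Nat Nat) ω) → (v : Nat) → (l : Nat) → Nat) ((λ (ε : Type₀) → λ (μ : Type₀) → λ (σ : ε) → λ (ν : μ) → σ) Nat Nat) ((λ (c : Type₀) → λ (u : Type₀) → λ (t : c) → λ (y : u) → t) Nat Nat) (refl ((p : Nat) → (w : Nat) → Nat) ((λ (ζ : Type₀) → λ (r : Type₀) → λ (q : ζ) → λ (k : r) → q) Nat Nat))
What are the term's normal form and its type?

reduced normal form:
  λ (b : Nat) → λ (φ : Nat) → b
inferred type:
  (b : Nat) → (φ : Nat) → Nat


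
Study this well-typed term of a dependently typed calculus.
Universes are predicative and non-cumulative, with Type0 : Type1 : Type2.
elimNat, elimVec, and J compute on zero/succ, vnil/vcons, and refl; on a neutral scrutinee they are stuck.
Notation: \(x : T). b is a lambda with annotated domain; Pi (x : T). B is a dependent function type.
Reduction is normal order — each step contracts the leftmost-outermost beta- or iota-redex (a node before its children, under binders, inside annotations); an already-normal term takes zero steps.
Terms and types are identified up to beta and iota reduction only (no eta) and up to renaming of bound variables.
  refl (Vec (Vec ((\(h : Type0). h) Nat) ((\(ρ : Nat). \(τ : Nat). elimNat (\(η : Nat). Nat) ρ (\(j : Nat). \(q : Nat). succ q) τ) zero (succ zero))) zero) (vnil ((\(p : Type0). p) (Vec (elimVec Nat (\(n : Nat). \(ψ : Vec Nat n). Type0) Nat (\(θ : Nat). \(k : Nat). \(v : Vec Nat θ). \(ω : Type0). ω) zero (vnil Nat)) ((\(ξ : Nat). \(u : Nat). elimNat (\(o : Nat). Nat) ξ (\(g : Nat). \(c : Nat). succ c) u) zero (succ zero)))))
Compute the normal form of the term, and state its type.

resulting normal form:
  refl (Vec (Vec Nat (succ zero)) zero) (vnil (Vec Nat (succ zero)))
the term's type:
  Eq (Vec (Vec Nat (succ zero)) zero) (vnil (Vec Nat (succ zero))) (vnil (Vec Nat (succ zero)))
observation: the leftmost-outermost redex is a beta-redex, and normalization takes 15 steps.


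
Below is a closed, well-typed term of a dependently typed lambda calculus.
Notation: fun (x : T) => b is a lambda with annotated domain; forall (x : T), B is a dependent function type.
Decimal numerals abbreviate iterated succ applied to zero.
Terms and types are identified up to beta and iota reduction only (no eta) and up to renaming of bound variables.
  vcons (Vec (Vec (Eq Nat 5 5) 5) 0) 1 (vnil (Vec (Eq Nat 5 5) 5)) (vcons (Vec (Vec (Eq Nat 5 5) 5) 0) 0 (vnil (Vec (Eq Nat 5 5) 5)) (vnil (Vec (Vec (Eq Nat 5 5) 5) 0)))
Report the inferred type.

the term's type:
  Vec (Vec (Vec (Eq Nat 5 5) 5) 0) 2


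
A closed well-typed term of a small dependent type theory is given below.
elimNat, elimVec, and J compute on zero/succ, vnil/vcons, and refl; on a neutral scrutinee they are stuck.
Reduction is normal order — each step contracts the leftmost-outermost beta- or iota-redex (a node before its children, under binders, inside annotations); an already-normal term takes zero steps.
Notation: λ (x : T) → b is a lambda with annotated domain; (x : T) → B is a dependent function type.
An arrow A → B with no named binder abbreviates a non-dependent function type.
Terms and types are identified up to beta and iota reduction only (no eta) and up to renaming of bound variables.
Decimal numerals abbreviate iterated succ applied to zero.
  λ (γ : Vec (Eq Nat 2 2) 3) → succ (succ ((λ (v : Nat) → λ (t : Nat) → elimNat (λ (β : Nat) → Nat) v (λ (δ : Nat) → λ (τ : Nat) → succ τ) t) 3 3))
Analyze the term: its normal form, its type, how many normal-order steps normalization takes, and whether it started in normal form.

normal form:
  λ (γ : Vec (Eq Nat 2 2) 3) → 8
inferred type:
  Vec (Eq Nat 2 2) 3 → Nat
normal-order step count: 12
term was already normal: no
first redex: a beta-redex


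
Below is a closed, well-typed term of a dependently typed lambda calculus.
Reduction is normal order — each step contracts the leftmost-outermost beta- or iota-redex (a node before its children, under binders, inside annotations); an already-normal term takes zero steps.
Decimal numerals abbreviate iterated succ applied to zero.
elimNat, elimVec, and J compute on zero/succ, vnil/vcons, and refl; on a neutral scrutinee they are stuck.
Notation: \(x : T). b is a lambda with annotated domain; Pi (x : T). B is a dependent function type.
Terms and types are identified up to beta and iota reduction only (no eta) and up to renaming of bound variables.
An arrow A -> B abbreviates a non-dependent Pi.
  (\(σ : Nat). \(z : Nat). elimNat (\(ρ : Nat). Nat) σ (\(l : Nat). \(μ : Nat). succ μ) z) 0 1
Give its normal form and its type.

resulting normal form:
  1
inferred type:
  Nat
observation: the first redex contracted is a beta-redex; the normal form is reached in 6 normal-order steps.


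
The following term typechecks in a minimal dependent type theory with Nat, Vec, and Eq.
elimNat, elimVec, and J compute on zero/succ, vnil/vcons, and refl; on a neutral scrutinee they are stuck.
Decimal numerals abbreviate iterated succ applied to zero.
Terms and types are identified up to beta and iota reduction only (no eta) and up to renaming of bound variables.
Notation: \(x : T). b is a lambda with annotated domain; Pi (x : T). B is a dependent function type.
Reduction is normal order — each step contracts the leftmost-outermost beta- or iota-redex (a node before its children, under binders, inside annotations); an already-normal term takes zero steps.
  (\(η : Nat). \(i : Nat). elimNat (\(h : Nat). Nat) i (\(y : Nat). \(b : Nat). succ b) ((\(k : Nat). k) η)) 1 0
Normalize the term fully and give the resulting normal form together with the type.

resulting normal form:
  1
the term's type:
  Nat


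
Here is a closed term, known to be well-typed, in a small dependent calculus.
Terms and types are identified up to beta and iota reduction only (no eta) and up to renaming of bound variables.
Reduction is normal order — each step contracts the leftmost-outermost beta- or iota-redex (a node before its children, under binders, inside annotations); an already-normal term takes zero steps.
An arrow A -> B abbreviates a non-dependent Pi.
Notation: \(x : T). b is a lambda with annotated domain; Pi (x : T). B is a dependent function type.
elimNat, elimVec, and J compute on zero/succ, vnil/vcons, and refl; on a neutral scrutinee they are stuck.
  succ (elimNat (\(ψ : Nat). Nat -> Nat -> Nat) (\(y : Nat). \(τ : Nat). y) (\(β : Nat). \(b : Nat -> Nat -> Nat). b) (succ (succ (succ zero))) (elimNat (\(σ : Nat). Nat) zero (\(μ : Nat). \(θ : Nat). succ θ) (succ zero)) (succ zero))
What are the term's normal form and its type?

reduced normal form:
  succ (succ zero)
type:
  Nat


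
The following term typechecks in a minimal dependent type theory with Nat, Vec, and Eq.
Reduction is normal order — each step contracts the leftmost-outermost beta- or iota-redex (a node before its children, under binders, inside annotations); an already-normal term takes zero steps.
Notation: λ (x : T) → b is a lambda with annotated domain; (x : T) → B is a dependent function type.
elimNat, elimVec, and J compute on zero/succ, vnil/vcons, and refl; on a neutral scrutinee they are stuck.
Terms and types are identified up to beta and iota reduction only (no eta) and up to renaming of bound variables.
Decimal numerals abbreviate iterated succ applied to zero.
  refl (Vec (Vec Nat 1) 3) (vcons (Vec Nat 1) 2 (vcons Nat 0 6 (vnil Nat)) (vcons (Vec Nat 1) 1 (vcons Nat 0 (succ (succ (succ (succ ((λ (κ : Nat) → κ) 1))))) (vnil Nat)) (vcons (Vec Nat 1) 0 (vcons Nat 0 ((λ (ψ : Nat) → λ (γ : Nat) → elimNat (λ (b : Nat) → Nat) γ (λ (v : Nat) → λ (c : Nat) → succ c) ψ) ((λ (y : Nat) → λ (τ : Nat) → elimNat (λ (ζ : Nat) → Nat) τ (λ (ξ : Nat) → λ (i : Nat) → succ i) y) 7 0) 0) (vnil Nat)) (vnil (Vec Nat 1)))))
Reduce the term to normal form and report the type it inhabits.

normal form:
  refl (Vec (Vec Nat 1) 3) (vcons (Vec Nat 1) 2 (vcons Nat 0 6 (vnil Nat)) (vcons (Vec Nat 1) 1 (vcons Nat 0 5 (vnil Nat)) (vcons (Vec Nat 1) 0 (vcons Nat 0 7 (vnil Nat)) (vnil (Vec Nat 1)))))
the term's type:
  Eq (Vec (Vec Nat 1) 3) (vcons (Vec Nat 1) 2 (vcons Nat 0 6 (vnil Nat)) (vcons (Vec Nat 1) 1 (vcons Nat 0 5 (vnil Nat)) (vcons (Vec Nat 1) 0 (vcons Nat 0 7 (vnil Nat)) (vnil (Vec Nat 1))))) (vcons (Vec Nat 1) 2 (vcons Nat 0 6 (vnil Nat)) (vcons (Vec Nat 1) 1 (vcons Nat 0 5 (vnil Nat)) (vcons (Vec Nat 1) 0 (vcons Nat 0 7 (vnil Nat)) (vnil (Vec Nat 1)))))


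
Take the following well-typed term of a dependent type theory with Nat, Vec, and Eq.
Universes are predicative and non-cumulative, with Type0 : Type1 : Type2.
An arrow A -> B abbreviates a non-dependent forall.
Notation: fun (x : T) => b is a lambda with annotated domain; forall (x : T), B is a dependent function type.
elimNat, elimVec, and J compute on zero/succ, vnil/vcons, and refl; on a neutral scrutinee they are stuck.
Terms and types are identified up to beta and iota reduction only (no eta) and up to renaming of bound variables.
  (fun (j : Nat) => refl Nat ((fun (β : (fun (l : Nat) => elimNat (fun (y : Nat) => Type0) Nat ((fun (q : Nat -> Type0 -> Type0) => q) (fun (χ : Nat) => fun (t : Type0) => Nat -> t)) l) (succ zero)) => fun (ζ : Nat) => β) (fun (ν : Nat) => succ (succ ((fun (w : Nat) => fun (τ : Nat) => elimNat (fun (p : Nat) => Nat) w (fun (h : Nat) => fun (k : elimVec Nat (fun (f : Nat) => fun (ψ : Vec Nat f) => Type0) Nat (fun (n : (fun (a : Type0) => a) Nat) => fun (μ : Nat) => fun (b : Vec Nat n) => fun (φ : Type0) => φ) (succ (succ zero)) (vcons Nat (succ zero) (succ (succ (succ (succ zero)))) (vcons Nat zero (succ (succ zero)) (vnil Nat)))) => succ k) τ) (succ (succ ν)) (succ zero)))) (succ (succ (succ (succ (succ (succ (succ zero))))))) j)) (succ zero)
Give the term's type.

type:
  Eq Nat (succ (succ (succ (succ (succ (succ zero)))))) (succ (succ (succ (succ (succ (succ zero))))))


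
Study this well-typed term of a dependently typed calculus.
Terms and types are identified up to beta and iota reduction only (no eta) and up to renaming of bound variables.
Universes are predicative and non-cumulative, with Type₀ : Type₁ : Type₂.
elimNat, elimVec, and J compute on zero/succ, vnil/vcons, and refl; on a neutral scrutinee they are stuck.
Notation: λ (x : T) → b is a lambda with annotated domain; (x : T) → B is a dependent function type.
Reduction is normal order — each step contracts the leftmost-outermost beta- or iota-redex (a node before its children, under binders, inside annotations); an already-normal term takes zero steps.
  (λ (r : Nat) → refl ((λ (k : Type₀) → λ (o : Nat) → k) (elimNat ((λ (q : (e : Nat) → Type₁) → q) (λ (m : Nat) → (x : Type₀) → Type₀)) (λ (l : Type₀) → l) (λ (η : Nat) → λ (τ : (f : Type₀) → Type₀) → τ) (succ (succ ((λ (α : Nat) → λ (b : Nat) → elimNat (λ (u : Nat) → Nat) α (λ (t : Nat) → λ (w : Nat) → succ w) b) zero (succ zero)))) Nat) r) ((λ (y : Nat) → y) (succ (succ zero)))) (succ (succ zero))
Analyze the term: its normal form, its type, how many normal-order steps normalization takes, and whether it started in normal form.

normal form:
  refl Nat (succ (succ zero))
the term's type:
  Eq Nat (succ (succ zero)) (succ (succ zero))
normal-order step count: 22
started in normal form: no
first contracted redex: a beta-redex


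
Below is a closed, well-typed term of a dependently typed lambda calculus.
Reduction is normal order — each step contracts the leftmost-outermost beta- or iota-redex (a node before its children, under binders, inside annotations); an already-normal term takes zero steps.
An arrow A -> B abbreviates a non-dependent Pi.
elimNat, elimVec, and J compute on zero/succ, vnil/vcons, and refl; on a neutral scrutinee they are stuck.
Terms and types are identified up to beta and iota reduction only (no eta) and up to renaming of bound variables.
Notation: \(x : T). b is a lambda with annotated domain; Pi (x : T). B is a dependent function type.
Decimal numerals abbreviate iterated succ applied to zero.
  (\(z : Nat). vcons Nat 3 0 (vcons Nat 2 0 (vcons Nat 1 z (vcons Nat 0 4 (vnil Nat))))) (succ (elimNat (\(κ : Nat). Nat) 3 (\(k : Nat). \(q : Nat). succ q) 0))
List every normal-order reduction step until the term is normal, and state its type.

normal-order reduction sequence:
  (\(z : Nat). vcons Nat 3 0 (vcons Nat 2 0 (vcons Nat 1 z (vcons Nat 0 4 (vnil Nat))))) (succ (elimNat (\(κ : Nat). Nat) 3 (\(k : Nat). \(q : Nat). succ q) 0))
  ~> vcons Nat 3 0 (vcons Nat 2 0 (vcons Nat 1 (succ (elimNat (\(z : Nat). Nat) 3 (\(κ : Nat). \(k : Nat). succ k) 0)) (vcons Nat 0 4 (vnil Nat))))
  ~> vcons Nat 3 0 (vcons Nat 2 0 (vcons Nat 1 4 (vcons Nat 0 4 (vnil Nat))))
inferred type:
  Vec Nat 4


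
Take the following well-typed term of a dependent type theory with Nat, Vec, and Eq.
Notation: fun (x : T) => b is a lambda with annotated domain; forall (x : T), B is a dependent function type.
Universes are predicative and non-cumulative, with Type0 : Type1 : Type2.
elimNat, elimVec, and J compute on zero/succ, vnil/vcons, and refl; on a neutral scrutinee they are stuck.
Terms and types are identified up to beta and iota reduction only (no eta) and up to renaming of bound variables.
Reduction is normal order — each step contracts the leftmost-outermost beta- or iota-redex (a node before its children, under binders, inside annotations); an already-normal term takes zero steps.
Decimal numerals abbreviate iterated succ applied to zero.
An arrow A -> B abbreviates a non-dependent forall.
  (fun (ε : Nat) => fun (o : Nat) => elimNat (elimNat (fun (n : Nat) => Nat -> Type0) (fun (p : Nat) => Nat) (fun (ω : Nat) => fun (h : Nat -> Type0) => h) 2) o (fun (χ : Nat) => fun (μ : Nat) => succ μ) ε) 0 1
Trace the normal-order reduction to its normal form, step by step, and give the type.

normal-order reduction:
  (fun (ε : Nat) => fun (o : Nat) => elimNat (elimNat (fun (n : Nat) => Nat -> Type0) (fun (p : Nat) => Nat) (fun (ω : Nat) => fun (h : Nat -> Type0) => h) 2) o (fun (χ : Nat) => fun (μ : Nat) => succ μ) ε) 0 1
  ~> (fun (ε : Nat) => elimNat (elimNat (fun (o : Nat) => Nat -> Type0) (fun (n : Nat) => Nat) (fun (p : Nat) => fun (ω : Nat -> Type0) => ω) 2) ε (fun (h : Nat) => fun (χ : Nat) => succ χ) 0) 1
  ~> elimNat (elimNat (fun (ε : Nat) => Nat -> Type0) (fun (o : Nat) => Nat) (fun (n : Nat) => fun (p : Nat -> Type0) => p) 2) 1 (fun (ω : Nat) => fun (h : Nat) => succ h) 0
  ~> 1
type:
  Nat


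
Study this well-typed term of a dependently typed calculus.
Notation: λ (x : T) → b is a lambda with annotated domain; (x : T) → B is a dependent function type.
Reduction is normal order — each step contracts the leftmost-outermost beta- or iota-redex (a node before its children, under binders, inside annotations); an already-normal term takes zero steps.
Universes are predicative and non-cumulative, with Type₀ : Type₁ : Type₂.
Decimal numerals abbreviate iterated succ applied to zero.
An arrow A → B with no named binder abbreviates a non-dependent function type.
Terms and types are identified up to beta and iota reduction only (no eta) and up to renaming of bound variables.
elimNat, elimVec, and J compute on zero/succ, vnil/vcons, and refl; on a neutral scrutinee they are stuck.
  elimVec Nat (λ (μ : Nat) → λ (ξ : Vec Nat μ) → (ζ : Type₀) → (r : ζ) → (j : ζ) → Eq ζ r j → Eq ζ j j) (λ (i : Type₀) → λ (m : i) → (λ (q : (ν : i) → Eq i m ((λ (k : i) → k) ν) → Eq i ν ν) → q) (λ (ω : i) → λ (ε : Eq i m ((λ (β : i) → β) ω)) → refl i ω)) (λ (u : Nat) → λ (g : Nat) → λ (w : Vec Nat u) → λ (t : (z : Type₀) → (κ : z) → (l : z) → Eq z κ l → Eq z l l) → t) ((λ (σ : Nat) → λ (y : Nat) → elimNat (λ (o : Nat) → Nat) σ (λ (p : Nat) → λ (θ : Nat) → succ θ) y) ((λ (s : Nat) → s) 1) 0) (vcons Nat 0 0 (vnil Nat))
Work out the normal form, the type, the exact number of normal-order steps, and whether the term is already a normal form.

resulting normal form:
  λ (μ : Type₀) → λ (ξ : μ) → λ (ζ : μ) → λ (r : Eq μ ξ ζ) → refl μ ζ
inferred type:
  (μ : Type₀) → (ξ : μ) → (ζ : μ) → Eq μ ξ ζ → Eq μ ζ ζ
reduction steps (normal order): 8
term was already normal: no
first contracted redex: an elimVec iota-redex


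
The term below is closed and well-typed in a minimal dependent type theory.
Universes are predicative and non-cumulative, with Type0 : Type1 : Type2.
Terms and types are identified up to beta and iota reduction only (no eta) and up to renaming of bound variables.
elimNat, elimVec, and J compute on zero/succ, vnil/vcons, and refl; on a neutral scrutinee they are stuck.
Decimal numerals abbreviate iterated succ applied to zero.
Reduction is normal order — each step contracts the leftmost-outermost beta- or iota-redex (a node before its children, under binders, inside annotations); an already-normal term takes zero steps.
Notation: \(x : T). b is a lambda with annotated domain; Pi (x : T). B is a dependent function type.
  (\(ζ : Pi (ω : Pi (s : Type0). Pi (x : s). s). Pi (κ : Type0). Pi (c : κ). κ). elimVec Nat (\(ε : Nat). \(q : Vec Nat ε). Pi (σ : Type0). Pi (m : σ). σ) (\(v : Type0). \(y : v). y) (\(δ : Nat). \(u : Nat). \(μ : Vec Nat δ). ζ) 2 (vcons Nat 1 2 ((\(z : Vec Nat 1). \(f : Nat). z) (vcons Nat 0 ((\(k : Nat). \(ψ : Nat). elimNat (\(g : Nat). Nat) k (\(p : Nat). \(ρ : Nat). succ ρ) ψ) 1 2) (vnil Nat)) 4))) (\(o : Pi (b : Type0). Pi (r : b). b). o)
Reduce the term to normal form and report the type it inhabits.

resulting normal form:
  \(ζ : Type0). \(ω : ζ). ω
inferred type:
  Pi (ζ : Type0). Pi (ω : ζ). ζ
observation: the leftmost-outermost redex is a beta-redex, and normalization takes 14 steps.
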